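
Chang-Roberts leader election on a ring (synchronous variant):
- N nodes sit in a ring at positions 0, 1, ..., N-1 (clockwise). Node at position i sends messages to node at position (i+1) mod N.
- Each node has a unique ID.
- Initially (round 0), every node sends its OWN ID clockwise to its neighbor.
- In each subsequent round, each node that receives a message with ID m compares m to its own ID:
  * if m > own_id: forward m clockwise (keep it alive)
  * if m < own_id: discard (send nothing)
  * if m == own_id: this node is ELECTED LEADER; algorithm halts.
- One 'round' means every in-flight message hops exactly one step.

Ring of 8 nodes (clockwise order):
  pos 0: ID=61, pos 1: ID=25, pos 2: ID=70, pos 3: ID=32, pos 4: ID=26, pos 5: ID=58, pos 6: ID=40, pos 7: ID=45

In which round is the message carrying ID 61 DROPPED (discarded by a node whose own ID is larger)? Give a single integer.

Answer: 2

Derivation:
Round 1: pos1(id25) recv 61: fwd; pos2(id70) recv 25: drop; pos3(id32) recv 70: fwd; pos4(id26) recv 32: fwd; pos5(id58) recv 26: drop; pos6(id40) recv 58: fwd; pos7(id45) recv 40: drop; pos0(id61) recv 45: drop
Round 2: pos2(id70) recv 61: drop; pos4(id26) recv 70: fwd; pos5(id58) recv 32: drop; pos7(id45) recv 58: fwd
Round 3: pos5(id58) recv 70: fwd; pos0(id61) recv 58: drop
Round 4: pos6(id40) recv 70: fwd
Round 5: pos7(id45) recv 70: fwd
Round 6: pos0(id61) recv 70: fwd
Round 7: pos1(id25) recv 70: fwd
Round 8: pos2(id70) recv 70: ELECTED
Message ID 61 originates at pos 0; dropped at pos 2 in round 2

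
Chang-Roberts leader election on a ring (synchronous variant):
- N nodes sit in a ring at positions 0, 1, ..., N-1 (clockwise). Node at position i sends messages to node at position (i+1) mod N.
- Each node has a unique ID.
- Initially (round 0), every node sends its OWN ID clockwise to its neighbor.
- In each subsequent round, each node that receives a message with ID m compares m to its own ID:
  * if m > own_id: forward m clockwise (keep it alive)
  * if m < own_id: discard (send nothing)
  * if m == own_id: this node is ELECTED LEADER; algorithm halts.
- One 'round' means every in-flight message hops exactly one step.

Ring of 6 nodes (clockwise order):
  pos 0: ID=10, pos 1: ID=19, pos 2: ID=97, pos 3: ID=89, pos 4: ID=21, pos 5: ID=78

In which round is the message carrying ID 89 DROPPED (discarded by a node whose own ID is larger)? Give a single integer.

Round 1: pos1(id19) recv 10: drop; pos2(id97) recv 19: drop; pos3(id89) recv 97: fwd; pos4(id21) recv 89: fwd; pos5(id78) recv 21: drop; pos0(id10) recv 78: fwd
Round 2: pos4(id21) recv 97: fwd; pos5(id78) recv 89: fwd; pos1(id19) recv 78: fwd
Round 3: pos5(id78) recv 97: fwd; pos0(id10) recv 89: fwd; pos2(id97) recv 78: drop
Round 4: pos0(id10) recv 97: fwd; pos1(id19) recv 89: fwd
Round 5: pos1(id19) recv 97: fwd; pos2(id97) recv 89: drop
Round 6: pos2(id97) recv 97: ELECTED
Message ID 89 originates at pos 3; dropped at pos 2 in round 5

Answer: 5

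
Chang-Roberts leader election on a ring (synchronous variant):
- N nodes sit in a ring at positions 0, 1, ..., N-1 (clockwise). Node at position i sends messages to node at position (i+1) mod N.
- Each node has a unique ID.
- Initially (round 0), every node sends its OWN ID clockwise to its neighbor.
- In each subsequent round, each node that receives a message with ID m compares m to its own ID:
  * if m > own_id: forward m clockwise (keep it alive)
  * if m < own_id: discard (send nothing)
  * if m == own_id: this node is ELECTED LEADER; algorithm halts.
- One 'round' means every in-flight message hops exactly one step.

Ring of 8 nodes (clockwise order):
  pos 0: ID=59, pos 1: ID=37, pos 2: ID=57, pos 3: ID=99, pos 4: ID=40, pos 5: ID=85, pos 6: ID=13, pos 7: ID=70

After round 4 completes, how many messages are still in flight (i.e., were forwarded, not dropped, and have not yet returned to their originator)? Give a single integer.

Answer: 2

Derivation:
Round 1: pos1(id37) recv 59: fwd; pos2(id57) recv 37: drop; pos3(id99) recv 57: drop; pos4(id40) recv 99: fwd; pos5(id85) recv 40: drop; pos6(id13) recv 85: fwd; pos7(id70) recv 13: drop; pos0(id59) recv 70: fwd
Round 2: pos2(id57) recv 59: fwd; pos5(id85) recv 99: fwd; pos7(id70) recv 85: fwd; pos1(id37) recv 70: fwd
Round 3: pos3(id99) recv 59: drop; pos6(id13) recv 99: fwd; pos0(id59) recv 85: fwd; pos2(id57) recv 70: fwd
Round 4: pos7(id70) recv 99: fwd; pos1(id37) recv 85: fwd; pos3(id99) recv 70: drop
After round 4: 2 messages still in flight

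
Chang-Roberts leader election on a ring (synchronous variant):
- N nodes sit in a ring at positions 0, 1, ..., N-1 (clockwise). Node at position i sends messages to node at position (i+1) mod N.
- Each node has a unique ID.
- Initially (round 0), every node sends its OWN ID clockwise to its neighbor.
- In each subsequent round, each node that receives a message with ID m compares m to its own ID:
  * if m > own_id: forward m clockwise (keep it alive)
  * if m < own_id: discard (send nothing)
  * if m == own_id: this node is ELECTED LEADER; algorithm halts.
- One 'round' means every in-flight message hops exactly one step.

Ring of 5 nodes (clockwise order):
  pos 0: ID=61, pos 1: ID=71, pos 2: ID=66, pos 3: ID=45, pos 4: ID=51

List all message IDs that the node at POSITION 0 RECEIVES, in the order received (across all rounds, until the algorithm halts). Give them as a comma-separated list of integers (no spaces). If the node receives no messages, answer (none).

Round 1: pos1(id71) recv 61: drop; pos2(id66) recv 71: fwd; pos3(id45) recv 66: fwd; pos4(id51) recv 45: drop; pos0(id61) recv 51: drop
Round 2: pos3(id45) recv 71: fwd; pos4(id51) recv 66: fwd
Round 3: pos4(id51) recv 71: fwd; pos0(id61) recv 66: fwd
Round 4: pos0(id61) recv 71: fwd; pos1(id71) recv 66: drop
Round 5: pos1(id71) recv 71: ELECTED

Answer: 51,66,71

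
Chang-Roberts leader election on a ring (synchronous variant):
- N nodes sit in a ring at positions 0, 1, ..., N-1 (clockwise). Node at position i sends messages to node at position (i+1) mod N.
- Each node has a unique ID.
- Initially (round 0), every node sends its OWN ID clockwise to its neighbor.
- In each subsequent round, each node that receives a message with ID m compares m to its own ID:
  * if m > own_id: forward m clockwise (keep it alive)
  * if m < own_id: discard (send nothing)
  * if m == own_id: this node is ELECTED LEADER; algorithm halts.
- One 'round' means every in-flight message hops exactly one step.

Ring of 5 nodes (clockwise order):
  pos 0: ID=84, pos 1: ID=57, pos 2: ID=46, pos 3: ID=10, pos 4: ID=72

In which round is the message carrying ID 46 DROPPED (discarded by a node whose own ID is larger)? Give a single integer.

Answer: 2

Derivation:
Round 1: pos1(id57) recv 84: fwd; pos2(id46) recv 57: fwd; pos3(id10) recv 46: fwd; pos4(id72) recv 10: drop; pos0(id84) recv 72: drop
Round 2: pos2(id46) recv 84: fwd; pos3(id10) recv 57: fwd; pos4(id72) recv 46: drop
Round 3: pos3(id10) recv 84: fwd; pos4(id72) recv 57: drop
Round 4: pos4(id72) recv 84: fwd
Round 5: pos0(id84) recv 84: ELECTED
Message ID 46 originates at pos 2; dropped at pos 4 in round 2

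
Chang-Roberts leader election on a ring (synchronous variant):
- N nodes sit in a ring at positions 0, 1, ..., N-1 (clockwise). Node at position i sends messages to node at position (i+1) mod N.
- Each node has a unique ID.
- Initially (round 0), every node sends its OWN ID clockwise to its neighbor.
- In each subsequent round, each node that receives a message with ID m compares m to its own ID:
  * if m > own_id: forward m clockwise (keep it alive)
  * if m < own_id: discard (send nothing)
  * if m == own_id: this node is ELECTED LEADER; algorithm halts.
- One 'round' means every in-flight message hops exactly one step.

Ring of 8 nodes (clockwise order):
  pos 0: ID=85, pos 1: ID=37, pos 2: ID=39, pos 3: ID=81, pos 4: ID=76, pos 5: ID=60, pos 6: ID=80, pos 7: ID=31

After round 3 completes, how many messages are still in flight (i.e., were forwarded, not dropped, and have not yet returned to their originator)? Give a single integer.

Answer: 2

Derivation:
Round 1: pos1(id37) recv 85: fwd; pos2(id39) recv 37: drop; pos3(id81) recv 39: drop; pos4(id76) recv 81: fwd; pos5(id60) recv 76: fwd; pos6(id80) recv 60: drop; pos7(id31) recv 80: fwd; pos0(id85) recv 31: drop
Round 2: pos2(id39) recv 85: fwd; pos5(id60) recv 81: fwd; pos6(id80) recv 76: drop; pos0(id85) recv 80: drop
Round 3: pos3(id81) recv 85: fwd; pos6(id80) recv 81: fwd
After round 3: 2 messages still in flight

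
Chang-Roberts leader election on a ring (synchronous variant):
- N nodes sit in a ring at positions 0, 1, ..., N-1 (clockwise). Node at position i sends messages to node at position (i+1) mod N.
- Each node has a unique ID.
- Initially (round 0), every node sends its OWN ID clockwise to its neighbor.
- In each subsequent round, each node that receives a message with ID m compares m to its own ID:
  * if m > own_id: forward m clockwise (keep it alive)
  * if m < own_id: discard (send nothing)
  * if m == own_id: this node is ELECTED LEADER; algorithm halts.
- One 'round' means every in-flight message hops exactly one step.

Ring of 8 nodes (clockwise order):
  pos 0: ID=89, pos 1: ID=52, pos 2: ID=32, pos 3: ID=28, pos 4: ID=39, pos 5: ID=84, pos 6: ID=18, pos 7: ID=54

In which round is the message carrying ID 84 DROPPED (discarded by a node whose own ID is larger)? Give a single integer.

Answer: 3

Derivation:
Round 1: pos1(id52) recv 89: fwd; pos2(id32) recv 52: fwd; pos3(id28) recv 32: fwd; pos4(id39) recv 28: drop; pos5(id84) recv 39: drop; pos6(id18) recv 84: fwd; pos7(id54) recv 18: drop; pos0(id89) recv 54: drop
Round 2: pos2(id32) recv 89: fwd; pos3(id28) recv 52: fwd; pos4(id39) recv 32: drop; pos7(id54) recv 84: fwd
Round 3: pos3(id28) recv 89: fwd; pos4(id39) recv 52: fwd; pos0(id89) recv 84: drop
Round 4: pos4(id39) recv 89: fwd; pos5(id84) recv 52: drop
Round 5: pos5(id84) recv 89: fwd
Round 6: pos6(id18) recv 89: fwd
Round 7: pos7(id54) recv 89: fwd
Round 8: pos0(id89) recv 89: ELECTED
Message ID 84 originates at pos 5; dropped at pos 0 in round 3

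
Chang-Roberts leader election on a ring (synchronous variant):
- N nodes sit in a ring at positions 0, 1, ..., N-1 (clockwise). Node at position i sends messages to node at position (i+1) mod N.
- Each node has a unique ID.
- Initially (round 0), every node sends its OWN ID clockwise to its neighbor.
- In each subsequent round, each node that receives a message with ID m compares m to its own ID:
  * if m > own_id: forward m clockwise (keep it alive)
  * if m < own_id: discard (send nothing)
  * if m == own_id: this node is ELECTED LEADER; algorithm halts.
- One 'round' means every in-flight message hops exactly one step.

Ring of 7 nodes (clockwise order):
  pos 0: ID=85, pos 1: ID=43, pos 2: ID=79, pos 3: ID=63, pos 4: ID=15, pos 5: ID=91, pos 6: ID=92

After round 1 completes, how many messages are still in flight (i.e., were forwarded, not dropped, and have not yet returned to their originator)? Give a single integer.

Round 1: pos1(id43) recv 85: fwd; pos2(id79) recv 43: drop; pos3(id63) recv 79: fwd; pos4(id15) recv 63: fwd; pos5(id91) recv 15: drop; pos6(id92) recv 91: drop; pos0(id85) recv 92: fwd
After round 1: 4 messages still in flight

Answer: 4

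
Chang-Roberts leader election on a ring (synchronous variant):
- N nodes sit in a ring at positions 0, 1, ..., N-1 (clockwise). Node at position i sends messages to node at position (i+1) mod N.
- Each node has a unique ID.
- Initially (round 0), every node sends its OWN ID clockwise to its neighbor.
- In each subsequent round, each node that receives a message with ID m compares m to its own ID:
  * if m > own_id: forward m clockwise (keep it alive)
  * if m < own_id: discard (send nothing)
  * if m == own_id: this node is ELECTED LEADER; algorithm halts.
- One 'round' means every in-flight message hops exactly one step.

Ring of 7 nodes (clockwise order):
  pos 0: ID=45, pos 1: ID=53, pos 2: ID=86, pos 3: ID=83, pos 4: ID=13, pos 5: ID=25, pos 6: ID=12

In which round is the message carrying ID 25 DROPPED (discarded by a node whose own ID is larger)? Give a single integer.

Answer: 2

Derivation:
Round 1: pos1(id53) recv 45: drop; pos2(id86) recv 53: drop; pos3(id83) recv 86: fwd; pos4(id13) recv 83: fwd; pos5(id25) recv 13: drop; pos6(id12) recv 25: fwd; pos0(id45) recv 12: drop
Round 2: pos4(id13) recv 86: fwd; pos5(id25) recv 83: fwd; pos0(id45) recv 25: drop
Round 3: pos5(id25) recv 86: fwd; pos6(id12) recv 83: fwd
Round 4: pos6(id12) recv 86: fwd; pos0(id45) recv 83: fwd
Round 5: pos0(id45) recv 86: fwd; pos1(id53) recv 83: fwd
Round 6: pos1(id53) recv 86: fwd; pos2(id86) recv 83: drop
Round 7: pos2(id86) recv 86: ELECTED
Message ID 25 originates at pos 5; dropped at pos 0 in round 2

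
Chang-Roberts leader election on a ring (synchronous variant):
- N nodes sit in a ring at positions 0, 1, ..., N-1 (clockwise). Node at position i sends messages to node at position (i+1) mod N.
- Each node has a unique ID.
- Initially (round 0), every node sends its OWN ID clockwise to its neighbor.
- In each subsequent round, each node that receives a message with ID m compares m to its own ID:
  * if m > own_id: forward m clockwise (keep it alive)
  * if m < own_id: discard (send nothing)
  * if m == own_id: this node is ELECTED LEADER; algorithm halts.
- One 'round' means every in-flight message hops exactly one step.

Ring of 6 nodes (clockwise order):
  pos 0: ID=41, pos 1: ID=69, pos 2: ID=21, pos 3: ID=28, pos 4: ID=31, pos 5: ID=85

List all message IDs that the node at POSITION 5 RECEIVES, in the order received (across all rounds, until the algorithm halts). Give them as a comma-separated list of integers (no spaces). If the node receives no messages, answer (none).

Answer: 31,69,85

Derivation:
Round 1: pos1(id69) recv 41: drop; pos2(id21) recv 69: fwd; pos3(id28) recv 21: drop; pos4(id31) recv 28: drop; pos5(id85) recv 31: drop; pos0(id41) recv 85: fwd
Round 2: pos3(id28) recv 69: fwd; pos1(id69) recv 85: fwd
Round 3: pos4(id31) recv 69: fwd; pos2(id21) recv 85: fwd
Round 4: pos5(id85) recv 69: drop; pos3(id28) recv 85: fwd
Round 5: pos4(id31) recv 85: fwd
Round 6: pos5(id85) recv 85: ELECTED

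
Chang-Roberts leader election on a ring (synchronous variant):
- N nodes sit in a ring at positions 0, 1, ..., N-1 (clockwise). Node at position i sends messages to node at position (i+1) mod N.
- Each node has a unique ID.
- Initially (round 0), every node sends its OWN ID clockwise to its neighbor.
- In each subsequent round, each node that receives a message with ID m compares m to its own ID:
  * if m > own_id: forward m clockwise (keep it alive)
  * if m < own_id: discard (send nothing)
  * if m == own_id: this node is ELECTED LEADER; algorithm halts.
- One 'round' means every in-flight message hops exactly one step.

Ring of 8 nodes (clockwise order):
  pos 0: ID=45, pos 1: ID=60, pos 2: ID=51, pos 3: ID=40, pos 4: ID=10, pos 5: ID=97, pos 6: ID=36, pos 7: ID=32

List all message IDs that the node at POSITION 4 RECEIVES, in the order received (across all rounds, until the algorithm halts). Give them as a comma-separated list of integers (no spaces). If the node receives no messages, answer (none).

Answer: 40,51,60,97

Derivation:
Round 1: pos1(id60) recv 45: drop; pos2(id51) recv 60: fwd; pos3(id40) recv 51: fwd; pos4(id10) recv 40: fwd; pos5(id97) recv 10: drop; pos6(id36) recv 97: fwd; pos7(id32) recv 36: fwd; pos0(id45) recv 32: drop
Round 2: pos3(id40) recv 60: fwd; pos4(id10) recv 51: fwd; pos5(id97) recv 40: drop; pos7(id32) recv 97: fwd; pos0(id45) recv 36: drop
Round 3: pos4(id10) recv 60: fwd; pos5(id97) recv 51: drop; pos0(id45) recv 97: fwd
Round 4: pos5(id97) recv 60: drop; pos1(id60) recv 97: fwd
Round 5: pos2(id51) recv 97: fwd
Round 6: pos3(id40) recv 97: fwd
Round 7: pos4(id10) recv 97: fwd
Round 8: pos5(id97) recv 97: ELECTED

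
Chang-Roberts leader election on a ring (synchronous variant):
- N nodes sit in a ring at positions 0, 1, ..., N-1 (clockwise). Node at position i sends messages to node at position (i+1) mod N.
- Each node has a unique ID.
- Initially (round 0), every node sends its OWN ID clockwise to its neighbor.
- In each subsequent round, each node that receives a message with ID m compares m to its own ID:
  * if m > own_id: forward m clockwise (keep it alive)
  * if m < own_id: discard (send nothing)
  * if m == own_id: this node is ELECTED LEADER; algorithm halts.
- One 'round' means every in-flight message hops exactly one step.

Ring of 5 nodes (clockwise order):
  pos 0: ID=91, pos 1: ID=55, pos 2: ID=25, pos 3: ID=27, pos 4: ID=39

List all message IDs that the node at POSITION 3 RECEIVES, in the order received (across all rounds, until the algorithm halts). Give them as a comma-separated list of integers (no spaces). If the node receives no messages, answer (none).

Round 1: pos1(id55) recv 91: fwd; pos2(id25) recv 55: fwd; pos3(id27) recv 25: drop; pos4(id39) recv 27: drop; pos0(id91) recv 39: drop
Round 2: pos2(id25) recv 91: fwd; pos3(id27) recv 55: fwd
Round 3: pos3(id27) recv 91: fwd; pos4(id39) recv 55: fwd
Round 4: pos4(id39) recv 91: fwd; pos0(id91) recv 55: drop
Round 5: pos0(id91) recv 91: ELECTED

Answer: 25,55,91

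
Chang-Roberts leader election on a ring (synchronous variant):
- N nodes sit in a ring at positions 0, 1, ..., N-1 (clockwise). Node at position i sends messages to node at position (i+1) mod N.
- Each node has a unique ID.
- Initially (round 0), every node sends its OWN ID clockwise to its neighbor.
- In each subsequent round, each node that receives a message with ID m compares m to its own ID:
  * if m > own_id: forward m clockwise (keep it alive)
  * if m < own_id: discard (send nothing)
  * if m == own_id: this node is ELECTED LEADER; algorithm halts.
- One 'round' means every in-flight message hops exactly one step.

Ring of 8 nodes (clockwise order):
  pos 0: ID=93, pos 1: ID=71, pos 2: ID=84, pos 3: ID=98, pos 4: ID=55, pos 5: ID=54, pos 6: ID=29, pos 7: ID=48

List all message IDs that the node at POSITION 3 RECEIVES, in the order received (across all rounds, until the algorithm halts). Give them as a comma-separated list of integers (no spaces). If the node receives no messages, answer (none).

Round 1: pos1(id71) recv 93: fwd; pos2(id84) recv 71: drop; pos3(id98) recv 84: drop; pos4(id55) recv 98: fwd; pos5(id54) recv 55: fwd; pos6(id29) recv 54: fwd; pos7(id48) recv 29: drop; pos0(id93) recv 48: drop
Round 2: pos2(id84) recv 93: fwd; pos5(id54) recv 98: fwd; pos6(id29) recv 55: fwd; pos7(id48) recv 54: fwd
Round 3: pos3(id98) recv 93: drop; pos6(id29) recv 98: fwd; pos7(id48) recv 55: fwd; pos0(id93) recv 54: drop
Round 4: pos7(id48) recv 98: fwd; pos0(id93) recv 55: drop
Round 5: pos0(id93) recv 98: fwd
Round 6: pos1(id71) recv 98: fwd
Round 7: pos2(id84) recv 98: fwd
Round 8: pos3(id98) recv 98: ELECTED

Answer: 84,93,98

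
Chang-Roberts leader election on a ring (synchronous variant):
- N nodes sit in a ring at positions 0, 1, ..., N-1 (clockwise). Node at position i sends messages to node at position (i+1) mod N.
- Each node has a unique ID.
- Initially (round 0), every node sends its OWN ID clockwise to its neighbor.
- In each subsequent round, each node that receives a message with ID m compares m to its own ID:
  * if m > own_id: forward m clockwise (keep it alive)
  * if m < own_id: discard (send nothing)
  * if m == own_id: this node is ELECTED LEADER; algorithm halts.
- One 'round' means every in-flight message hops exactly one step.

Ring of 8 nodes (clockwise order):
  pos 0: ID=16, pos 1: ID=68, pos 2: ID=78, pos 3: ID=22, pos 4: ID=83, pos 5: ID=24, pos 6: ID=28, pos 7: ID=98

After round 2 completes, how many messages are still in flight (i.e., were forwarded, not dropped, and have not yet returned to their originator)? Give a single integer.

Round 1: pos1(id68) recv 16: drop; pos2(id78) recv 68: drop; pos3(id22) recv 78: fwd; pos4(id83) recv 22: drop; pos5(id24) recv 83: fwd; pos6(id28) recv 24: drop; pos7(id98) recv 28: drop; pos0(id16) recv 98: fwd
Round 2: pos4(id83) recv 78: drop; pos6(id28) recv 83: fwd; pos1(id68) recv 98: fwd
After round 2: 2 messages still in flight

Answer: 2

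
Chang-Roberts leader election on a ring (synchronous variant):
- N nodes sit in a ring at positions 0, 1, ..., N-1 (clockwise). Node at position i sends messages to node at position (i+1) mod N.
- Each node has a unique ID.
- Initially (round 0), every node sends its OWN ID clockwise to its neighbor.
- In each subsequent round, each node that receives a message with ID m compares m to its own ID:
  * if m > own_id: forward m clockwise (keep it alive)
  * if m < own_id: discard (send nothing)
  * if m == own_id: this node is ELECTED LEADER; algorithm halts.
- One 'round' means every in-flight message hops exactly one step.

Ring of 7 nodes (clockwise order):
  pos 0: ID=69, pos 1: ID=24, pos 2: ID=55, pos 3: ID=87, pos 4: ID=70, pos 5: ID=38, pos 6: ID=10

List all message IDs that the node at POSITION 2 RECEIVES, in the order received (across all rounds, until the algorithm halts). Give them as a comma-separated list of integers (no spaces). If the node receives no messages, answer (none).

Round 1: pos1(id24) recv 69: fwd; pos2(id55) recv 24: drop; pos3(id87) recv 55: drop; pos4(id70) recv 87: fwd; pos5(id38) recv 70: fwd; pos6(id10) recv 38: fwd; pos0(id69) recv 10: drop
Round 2: pos2(id55) recv 69: fwd; pos5(id38) recv 87: fwd; pos6(id10) recv 70: fwd; pos0(id69) recv 38: drop
Round 3: pos3(id87) recv 69: drop; pos6(id10) recv 87: fwd; pos0(id69) recv 70: fwd
Round 4: pos0(id69) recv 87: fwd; pos1(id24) recv 70: fwd
Round 5: pos1(id24) recv 87: fwd; pos2(id55) recv 70: fwd
Round 6: pos2(id55) recv 87: fwd; pos3(id87) recv 70: drop
Round 7: pos3(id87) recv 87: ELECTED

Answer: 24,69,70,87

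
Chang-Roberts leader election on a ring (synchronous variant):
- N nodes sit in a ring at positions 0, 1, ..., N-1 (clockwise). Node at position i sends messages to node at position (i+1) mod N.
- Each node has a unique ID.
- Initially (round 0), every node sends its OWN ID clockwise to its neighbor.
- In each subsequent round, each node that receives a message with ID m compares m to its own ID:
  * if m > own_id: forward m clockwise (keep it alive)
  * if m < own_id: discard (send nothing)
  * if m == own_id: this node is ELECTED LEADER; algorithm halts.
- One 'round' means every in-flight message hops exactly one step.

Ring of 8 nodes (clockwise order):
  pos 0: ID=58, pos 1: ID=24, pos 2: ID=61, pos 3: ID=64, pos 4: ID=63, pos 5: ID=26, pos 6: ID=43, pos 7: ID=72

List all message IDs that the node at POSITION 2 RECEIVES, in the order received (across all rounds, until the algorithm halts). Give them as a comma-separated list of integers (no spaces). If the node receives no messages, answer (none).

Answer: 24,58,72

Derivation:
Round 1: pos1(id24) recv 58: fwd; pos2(id61) recv 24: drop; pos3(id64) recv 61: drop; pos4(id63) recv 64: fwd; pos5(id26) recv 63: fwd; pos6(id43) recv 26: drop; pos7(id72) recv 43: drop; pos0(id58) recv 72: fwd
Round 2: pos2(id61) recv 58: drop; pos5(id26) recv 64: fwd; pos6(id43) recv 63: fwd; pos1(id24) recv 72: fwd
Round 3: pos6(id43) recv 64: fwd; pos7(id72) recv 63: drop; pos2(id61) recv 72: fwd
Round 4: pos7(id72) recv 64: drop; pos3(id64) recv 72: fwd
Round 5: pos4(id63) recv 72: fwd
Round 6: pos5(id26) recv 72: fwd
Round 7: pos6(id43) recv 72: fwd
Round 8: pos7(id72) recv 72: ELECTED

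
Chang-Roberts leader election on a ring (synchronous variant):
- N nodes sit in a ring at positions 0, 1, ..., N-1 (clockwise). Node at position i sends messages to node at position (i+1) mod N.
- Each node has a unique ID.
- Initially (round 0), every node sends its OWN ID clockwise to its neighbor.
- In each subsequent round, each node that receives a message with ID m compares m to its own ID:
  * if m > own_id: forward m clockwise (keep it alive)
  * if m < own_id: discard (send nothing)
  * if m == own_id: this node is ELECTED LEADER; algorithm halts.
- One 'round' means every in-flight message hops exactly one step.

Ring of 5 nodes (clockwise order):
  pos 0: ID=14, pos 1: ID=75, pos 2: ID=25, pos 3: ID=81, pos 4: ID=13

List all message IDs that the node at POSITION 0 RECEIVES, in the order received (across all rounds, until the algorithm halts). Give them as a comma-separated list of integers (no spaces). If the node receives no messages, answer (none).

Round 1: pos1(id75) recv 14: drop; pos2(id25) recv 75: fwd; pos3(id81) recv 25: drop; pos4(id13) recv 81: fwd; pos0(id14) recv 13: drop
Round 2: pos3(id81) recv 75: drop; pos0(id14) recv 81: fwd
Round 3: pos1(id75) recv 81: fwd
Round 4: pos2(id25) recv 81: fwd
Round 5: pos3(id81) recv 81: ELECTED

Answer: 13,81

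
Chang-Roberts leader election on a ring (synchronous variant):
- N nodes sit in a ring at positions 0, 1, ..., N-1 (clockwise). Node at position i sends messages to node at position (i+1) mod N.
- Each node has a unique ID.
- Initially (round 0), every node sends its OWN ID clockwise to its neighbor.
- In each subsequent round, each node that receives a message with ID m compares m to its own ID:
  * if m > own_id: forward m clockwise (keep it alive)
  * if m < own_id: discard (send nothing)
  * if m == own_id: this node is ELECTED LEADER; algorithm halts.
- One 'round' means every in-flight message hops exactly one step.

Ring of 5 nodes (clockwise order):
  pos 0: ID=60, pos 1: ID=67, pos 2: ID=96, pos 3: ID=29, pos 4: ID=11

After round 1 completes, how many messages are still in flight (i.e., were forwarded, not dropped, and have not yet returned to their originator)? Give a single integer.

Answer: 2

Derivation:
Round 1: pos1(id67) recv 60: drop; pos2(id96) recv 67: drop; pos3(id29) recv 96: fwd; pos4(id11) recv 29: fwd; pos0(id60) recv 11: drop
After round 1: 2 messages still in flight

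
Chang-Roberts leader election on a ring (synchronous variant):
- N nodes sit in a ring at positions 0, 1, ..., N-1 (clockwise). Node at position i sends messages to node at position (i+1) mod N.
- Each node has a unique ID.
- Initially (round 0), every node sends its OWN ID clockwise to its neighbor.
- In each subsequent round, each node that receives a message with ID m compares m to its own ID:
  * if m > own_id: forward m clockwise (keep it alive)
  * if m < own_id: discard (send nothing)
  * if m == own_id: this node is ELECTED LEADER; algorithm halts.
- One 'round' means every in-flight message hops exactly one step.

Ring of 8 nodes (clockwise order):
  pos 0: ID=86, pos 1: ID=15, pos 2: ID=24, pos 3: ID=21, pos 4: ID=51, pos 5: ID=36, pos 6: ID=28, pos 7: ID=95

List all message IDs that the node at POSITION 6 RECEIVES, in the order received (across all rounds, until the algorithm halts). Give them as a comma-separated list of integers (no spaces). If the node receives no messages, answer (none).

Round 1: pos1(id15) recv 86: fwd; pos2(id24) recv 15: drop; pos3(id21) recv 24: fwd; pos4(id51) recv 21: drop; pos5(id36) recv 51: fwd; pos6(id28) recv 36: fwd; pos7(id95) recv 28: drop; pos0(id86) recv 95: fwd
Round 2: pos2(id24) recv 86: fwd; pos4(id51) recv 24: drop; pos6(id28) recv 51: fwd; pos7(id95) recv 36: drop; pos1(id15) recv 95: fwd
Round 3: pos3(id21) recv 86: fwd; pos7(id95) recv 51: drop; pos2(id24) recv 95: fwd
Round 4: pos4(id51) recv 86: fwd; pos3(id21) recv 95: fwd
Round 5: pos5(id36) recv 86: fwd; pos4(id51) recv 95: fwd
Round 6: pos6(id28) recv 86: fwd; pos5(id36) recv 95: fwd
Round 7: pos7(id95) recv 86: drop; pos6(id28) recv 95: fwd
Round 8: pos7(id95) recv 95: ELECTED

Answer: 36,51,86,95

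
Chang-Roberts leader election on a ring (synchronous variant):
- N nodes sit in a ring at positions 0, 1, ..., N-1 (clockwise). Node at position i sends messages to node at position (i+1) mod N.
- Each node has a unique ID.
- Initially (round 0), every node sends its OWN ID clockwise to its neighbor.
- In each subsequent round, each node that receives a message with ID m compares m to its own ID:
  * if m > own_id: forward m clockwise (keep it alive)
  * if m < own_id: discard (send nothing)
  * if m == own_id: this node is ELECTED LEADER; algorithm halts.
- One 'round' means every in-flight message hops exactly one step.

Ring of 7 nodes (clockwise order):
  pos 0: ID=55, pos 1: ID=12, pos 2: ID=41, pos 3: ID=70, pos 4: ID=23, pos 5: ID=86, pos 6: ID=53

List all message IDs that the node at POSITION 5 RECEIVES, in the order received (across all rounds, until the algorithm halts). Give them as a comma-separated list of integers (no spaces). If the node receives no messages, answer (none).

Answer: 23,70,86

Derivation:
Round 1: pos1(id12) recv 55: fwd; pos2(id41) recv 12: drop; pos3(id70) recv 41: drop; pos4(id23) recv 70: fwd; pos5(id86) recv 23: drop; pos6(id53) recv 86: fwd; pos0(id55) recv 53: drop
Round 2: pos2(id41) recv 55: fwd; pos5(id86) recv 70: drop; pos0(id55) recv 86: fwd
Round 3: pos3(id70) recv 55: drop; pos1(id12) recv 86: fwd
Round 4: pos2(id41) recv 86: fwd
Round 5: pos3(id70) recv 86: fwd
Round 6: pos4(id23) recv 86: fwd
Round 7: pos5(id86) recv 86: ELECTED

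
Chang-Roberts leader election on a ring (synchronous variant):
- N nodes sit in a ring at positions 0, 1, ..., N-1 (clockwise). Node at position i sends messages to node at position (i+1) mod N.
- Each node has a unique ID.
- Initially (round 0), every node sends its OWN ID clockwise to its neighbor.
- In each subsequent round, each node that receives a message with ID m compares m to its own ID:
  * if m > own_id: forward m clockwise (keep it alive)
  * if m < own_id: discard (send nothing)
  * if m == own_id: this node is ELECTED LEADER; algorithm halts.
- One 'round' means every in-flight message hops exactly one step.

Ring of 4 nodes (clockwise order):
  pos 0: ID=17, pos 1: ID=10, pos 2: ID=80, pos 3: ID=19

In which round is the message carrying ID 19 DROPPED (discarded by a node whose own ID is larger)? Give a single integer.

Answer: 3

Derivation:
Round 1: pos1(id10) recv 17: fwd; pos2(id80) recv 10: drop; pos3(id19) recv 80: fwd; pos0(id17) recv 19: fwd
Round 2: pos2(id80) recv 17: drop; pos0(id17) recv 80: fwd; pos1(id10) recv 19: fwd
Round 3: pos1(id10) recv 80: fwd; pos2(id80) recv 19: drop
Round 4: pos2(id80) recv 80: ELECTED
Message ID 19 originates at pos 3; dropped at pos 2 in round 3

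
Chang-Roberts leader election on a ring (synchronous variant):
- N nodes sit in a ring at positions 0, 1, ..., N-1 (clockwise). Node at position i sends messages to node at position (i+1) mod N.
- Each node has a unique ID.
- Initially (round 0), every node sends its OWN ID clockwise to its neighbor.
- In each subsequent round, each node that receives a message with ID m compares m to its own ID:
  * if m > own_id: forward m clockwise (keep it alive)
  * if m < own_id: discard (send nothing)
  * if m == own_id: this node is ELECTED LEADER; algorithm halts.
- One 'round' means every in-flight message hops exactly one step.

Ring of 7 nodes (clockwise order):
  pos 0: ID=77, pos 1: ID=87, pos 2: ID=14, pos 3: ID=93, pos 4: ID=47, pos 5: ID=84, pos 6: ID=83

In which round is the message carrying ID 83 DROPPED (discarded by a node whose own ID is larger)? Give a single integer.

Round 1: pos1(id87) recv 77: drop; pos2(id14) recv 87: fwd; pos3(id93) recv 14: drop; pos4(id47) recv 93: fwd; pos5(id84) recv 47: drop; pos6(id83) recv 84: fwd; pos0(id77) recv 83: fwd
Round 2: pos3(id93) recv 87: drop; pos5(id84) recv 93: fwd; pos0(id77) recv 84: fwd; pos1(id87) recv 83: drop
Round 3: pos6(id83) recv 93: fwd; pos1(id87) recv 84: drop
Round 4: pos0(id77) recv 93: fwd
Round 5: pos1(id87) recv 93: fwd
Round 6: pos2(id14) recv 93: fwd
Round 7: pos3(id93) recv 93: ELECTED
Message ID 83 originates at pos 6; dropped at pos 1 in round 2

Answer: 2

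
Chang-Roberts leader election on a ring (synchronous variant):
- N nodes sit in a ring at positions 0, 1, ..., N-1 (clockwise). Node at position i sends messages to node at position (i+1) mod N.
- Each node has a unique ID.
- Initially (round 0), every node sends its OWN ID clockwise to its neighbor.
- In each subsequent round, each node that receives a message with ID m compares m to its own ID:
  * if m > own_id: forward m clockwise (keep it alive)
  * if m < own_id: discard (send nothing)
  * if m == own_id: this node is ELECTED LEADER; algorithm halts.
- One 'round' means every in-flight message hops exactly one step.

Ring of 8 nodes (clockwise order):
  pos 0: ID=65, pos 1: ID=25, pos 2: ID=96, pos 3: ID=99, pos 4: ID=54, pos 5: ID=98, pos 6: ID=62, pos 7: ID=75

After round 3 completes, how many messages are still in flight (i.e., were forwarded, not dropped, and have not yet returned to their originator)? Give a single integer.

Round 1: pos1(id25) recv 65: fwd; pos2(id96) recv 25: drop; pos3(id99) recv 96: drop; pos4(id54) recv 99: fwd; pos5(id98) recv 54: drop; pos6(id62) recv 98: fwd; pos7(id75) recv 62: drop; pos0(id65) recv 75: fwd
Round 2: pos2(id96) recv 65: drop; pos5(id98) recv 99: fwd; pos7(id75) recv 98: fwd; pos1(id25) recv 75: fwd
Round 3: pos6(id62) recv 99: fwd; pos0(id65) recv 98: fwd; pos2(id96) recv 75: drop
After round 3: 2 messages still in flight

Answer: 2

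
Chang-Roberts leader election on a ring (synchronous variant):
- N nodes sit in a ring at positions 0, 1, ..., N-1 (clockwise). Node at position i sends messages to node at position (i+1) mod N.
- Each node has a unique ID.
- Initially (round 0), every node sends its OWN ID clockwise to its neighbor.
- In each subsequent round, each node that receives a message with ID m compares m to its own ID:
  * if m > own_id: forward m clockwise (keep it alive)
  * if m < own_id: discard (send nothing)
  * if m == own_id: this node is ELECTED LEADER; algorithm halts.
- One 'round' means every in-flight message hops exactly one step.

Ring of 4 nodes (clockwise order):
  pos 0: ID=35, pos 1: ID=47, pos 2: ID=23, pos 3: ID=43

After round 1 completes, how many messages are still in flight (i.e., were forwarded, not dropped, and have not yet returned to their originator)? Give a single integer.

Answer: 2

Derivation:
Round 1: pos1(id47) recv 35: drop; pos2(id23) recv 47: fwd; pos3(id43) recv 23: drop; pos0(id35) recv 43: fwd
After round 1: 2 messages still in flight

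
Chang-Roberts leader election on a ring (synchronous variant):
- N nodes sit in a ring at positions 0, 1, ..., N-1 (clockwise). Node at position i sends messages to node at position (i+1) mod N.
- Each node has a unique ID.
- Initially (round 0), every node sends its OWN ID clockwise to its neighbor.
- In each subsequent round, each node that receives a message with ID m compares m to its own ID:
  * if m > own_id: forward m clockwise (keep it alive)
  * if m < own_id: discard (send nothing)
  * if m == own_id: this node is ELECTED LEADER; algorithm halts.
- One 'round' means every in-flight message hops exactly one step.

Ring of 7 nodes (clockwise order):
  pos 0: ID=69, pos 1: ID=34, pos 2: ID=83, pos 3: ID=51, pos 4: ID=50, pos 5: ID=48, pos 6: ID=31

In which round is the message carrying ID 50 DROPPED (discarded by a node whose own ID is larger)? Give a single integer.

Round 1: pos1(id34) recv 69: fwd; pos2(id83) recv 34: drop; pos3(id51) recv 83: fwd; pos4(id50) recv 51: fwd; pos5(id48) recv 50: fwd; pos6(id31) recv 48: fwd; pos0(id69) recv 31: drop
Round 2: pos2(id83) recv 69: drop; pos4(id50) recv 83: fwd; pos5(id48) recv 51: fwd; pos6(id31) recv 50: fwd; pos0(id69) recv 48: drop
Round 3: pos5(id48) recv 83: fwd; pos6(id31) recv 51: fwd; pos0(id69) recv 50: drop
Round 4: pos6(id31) recv 83: fwd; pos0(id69) recv 51: drop
Round 5: pos0(id69) recv 83: fwd
Round 6: pos1(id34) recv 83: fwd
Round 7: pos2(id83) recv 83: ELECTED
Message ID 50 originates at pos 4; dropped at pos 0 in round 3

Answer: 3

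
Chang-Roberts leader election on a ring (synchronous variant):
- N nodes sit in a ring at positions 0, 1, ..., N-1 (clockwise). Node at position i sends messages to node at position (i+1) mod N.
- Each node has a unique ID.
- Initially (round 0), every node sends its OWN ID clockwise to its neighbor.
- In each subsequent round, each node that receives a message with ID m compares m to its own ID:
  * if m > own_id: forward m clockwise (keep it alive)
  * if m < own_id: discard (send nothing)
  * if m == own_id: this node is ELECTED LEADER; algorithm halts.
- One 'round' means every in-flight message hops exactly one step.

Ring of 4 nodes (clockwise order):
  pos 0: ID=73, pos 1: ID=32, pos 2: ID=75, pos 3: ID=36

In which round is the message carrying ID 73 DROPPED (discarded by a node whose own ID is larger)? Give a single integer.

Round 1: pos1(id32) recv 73: fwd; pos2(id75) recv 32: drop; pos3(id36) recv 75: fwd; pos0(id73) recv 36: drop
Round 2: pos2(id75) recv 73: drop; pos0(id73) recv 75: fwd
Round 3: pos1(id32) recv 75: fwd
Round 4: pos2(id75) recv 75: ELECTED
Message ID 73 originates at pos 0; dropped at pos 2 in round 2

Answer: 2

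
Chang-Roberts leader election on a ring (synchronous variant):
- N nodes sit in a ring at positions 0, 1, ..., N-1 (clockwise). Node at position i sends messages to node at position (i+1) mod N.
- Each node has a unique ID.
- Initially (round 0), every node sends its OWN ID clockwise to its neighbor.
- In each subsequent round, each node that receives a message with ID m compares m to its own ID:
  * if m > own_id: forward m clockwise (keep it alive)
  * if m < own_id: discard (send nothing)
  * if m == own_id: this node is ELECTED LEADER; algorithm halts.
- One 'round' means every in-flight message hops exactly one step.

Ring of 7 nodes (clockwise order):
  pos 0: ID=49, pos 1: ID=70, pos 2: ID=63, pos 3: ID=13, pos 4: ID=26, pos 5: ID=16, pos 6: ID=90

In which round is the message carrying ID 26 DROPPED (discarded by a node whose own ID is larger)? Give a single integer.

Answer: 2

Derivation:
Round 1: pos1(id70) recv 49: drop; pos2(id63) recv 70: fwd; pos3(id13) recv 63: fwd; pos4(id26) recv 13: drop; pos5(id16) recv 26: fwd; pos6(id90) recv 16: drop; pos0(id49) recv 90: fwd
Round 2: pos3(id13) recv 70: fwd; pos4(id26) recv 63: fwd; pos6(id90) recv 26: drop; pos1(id70) recv 90: fwd
Round 3: pos4(id26) recv 70: fwd; pos5(id16) recv 63: fwd; pos2(id63) recv 90: fwd
Round 4: pos5(id16) recv 70: fwd; pos6(id90) recv 63: drop; pos3(id13) recv 90: fwd
Round 5: pos6(id90) recv 70: drop; pos4(id26) recv 90: fwd
Round 6: pos5(id16) recv 90: fwd
Round 7: pos6(id90) recv 90: ELECTED
Message ID 26 originates at pos 4; dropped at pos 6 in round 2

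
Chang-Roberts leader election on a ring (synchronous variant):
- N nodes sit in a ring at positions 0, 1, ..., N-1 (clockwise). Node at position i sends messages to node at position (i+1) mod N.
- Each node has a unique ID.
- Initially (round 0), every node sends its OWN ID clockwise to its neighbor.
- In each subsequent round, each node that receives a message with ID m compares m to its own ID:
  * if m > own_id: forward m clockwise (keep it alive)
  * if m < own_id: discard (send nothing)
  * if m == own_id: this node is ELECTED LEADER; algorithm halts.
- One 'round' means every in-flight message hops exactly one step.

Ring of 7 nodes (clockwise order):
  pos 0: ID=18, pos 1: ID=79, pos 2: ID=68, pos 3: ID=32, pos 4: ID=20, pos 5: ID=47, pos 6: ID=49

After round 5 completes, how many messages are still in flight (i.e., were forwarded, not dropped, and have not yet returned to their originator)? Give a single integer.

Round 1: pos1(id79) recv 18: drop; pos2(id68) recv 79: fwd; pos3(id32) recv 68: fwd; pos4(id20) recv 32: fwd; pos5(id47) recv 20: drop; pos6(id49) recv 47: drop; pos0(id18) recv 49: fwd
Round 2: pos3(id32) recv 79: fwd; pos4(id20) recv 68: fwd; pos5(id47) recv 32: drop; pos1(id79) recv 49: drop
Round 3: pos4(id20) recv 79: fwd; pos5(id47) recv 68: fwd
Round 4: pos5(id47) recv 79: fwd; pos6(id49) recv 68: fwd
Round 5: pos6(id49) recv 79: fwd; pos0(id18) recv 68: fwd
After round 5: 2 messages still in flight

Answer: 2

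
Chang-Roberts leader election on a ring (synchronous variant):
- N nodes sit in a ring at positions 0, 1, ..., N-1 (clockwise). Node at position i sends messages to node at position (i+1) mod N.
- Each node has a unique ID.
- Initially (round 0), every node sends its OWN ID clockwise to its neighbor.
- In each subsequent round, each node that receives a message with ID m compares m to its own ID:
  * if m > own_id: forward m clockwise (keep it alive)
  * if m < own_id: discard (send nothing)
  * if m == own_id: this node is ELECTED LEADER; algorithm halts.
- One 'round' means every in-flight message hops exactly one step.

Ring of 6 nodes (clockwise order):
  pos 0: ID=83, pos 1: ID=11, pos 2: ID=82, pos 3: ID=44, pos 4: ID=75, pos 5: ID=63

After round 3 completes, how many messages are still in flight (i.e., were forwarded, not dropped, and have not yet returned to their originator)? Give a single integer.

Round 1: pos1(id11) recv 83: fwd; pos2(id82) recv 11: drop; pos3(id44) recv 82: fwd; pos4(id75) recv 44: drop; pos5(id63) recv 75: fwd; pos0(id83) recv 63: drop
Round 2: pos2(id82) recv 83: fwd; pos4(id75) recv 82: fwd; pos0(id83) recv 75: drop
Round 3: pos3(id44) recv 83: fwd; pos5(id63) recv 82: fwd
After round 3: 2 messages still in flight

Answer: 2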